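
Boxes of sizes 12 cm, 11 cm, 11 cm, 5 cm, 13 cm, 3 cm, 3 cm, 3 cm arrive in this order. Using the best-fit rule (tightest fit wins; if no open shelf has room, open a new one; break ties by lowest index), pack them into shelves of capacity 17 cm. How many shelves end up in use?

4

  12 → shelf 1 (new)  [load 12/17]
  11 → shelf 2 (new)  [load 11/17]
  11 → shelf 3 (new)  [load 11/17]
  5 → shelf 1  [load 17/17]
  13 → shelf 4 (new)  [load 13/17]
  3 → shelf 4  [load 16/17]
  3 → shelf 2  [load 14/17]
  3 → shelf 2  [load 17/17]
4 shelves opened.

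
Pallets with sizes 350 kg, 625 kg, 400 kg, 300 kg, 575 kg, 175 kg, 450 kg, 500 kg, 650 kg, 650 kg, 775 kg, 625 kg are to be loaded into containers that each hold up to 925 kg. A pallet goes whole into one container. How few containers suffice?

8

Total = 775 + 650 + 650 + 625 + 625 + 575 + 500 + 450 + 400 + 350 + 300 + 175 = 6075 kg.
Lower bound: ⌈6075/925⌉ = 7 containers.
A packing using 8 containers:
  container 1: 775 = 775
  container 2: 650 + 175 = 825
  container 3: 650 = 650
  container 4: 625 + 300 = 925
  container 5: 625 = 625
  container 6: 575 + 350 = 925
  container 7: 500 + 400 = 900
  container 8: 450 = 450
No arrangement into 7 containers stays within capacity, so 8 is optimal.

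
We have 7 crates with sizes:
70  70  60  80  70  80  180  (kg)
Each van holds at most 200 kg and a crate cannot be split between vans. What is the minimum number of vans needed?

Total = 180 + 80 + 80 + 70 + 70 + 70 + 60 = 610 kg.
Lower bound: ⌈610/200⌉ = 4 vans.
A packing using 4 vans:
  van 1: 180 = 180
  van 2: 80 + 80 = 160
  van 3: 70 + 70 + 60 = 200
  van 4: 70 = 70
This matches the lower bound, so 4 is optimal.

4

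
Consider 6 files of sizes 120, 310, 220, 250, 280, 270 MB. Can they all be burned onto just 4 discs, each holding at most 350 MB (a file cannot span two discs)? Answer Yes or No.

No

Total = 1450 MB; ⌈1450/350⌉ = 5.
At least 5 discs are required, but only 4 are allowed.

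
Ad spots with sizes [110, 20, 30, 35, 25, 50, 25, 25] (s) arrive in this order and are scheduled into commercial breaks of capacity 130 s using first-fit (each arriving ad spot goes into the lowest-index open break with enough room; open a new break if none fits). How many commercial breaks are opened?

3

  110 → break 1 (new)  [load 110/130]
  20 → break 1  [load 130/130]
  30 → break 2 (new)  [load 30/130]
  35 → break 2  [load 65/130]
  25 → break 2  [load 90/130]
  50 → break 3 (new)  [load 50/130]
  25 → break 2  [load 115/130]
  25 → break 3  [load 75/130]
3 commercial breaks opened.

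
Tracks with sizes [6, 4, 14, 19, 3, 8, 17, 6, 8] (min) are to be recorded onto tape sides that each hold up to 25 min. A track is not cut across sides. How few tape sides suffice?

4

Total = 19 + 17 + 14 + 8 + 8 + 6 + 6 + 4 + 3 = 85 min.
Lower bound: ⌈85/25⌉ = 4 tape sides.
A packing using 4 tape sides:
  side 1: 19 + 6 = 25
  side 2: 17 + 8 = 25
  side 3: 14 + 8 + 3 = 25
  side 4: 6 + 4 = 10
This matches the lower bound, so 4 is optimal.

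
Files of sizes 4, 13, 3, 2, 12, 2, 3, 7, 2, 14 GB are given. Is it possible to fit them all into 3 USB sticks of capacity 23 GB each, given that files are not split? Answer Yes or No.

Yes

A valid assignment using 3 USB sticks:
  USB stick 1: 14 + 7 + 2 = 23
  USB stick 2: 13 + 4 + 3 + 3 = 23
  USB stick 3: 12 + 2 + 2 = 16
Every load is within 23 GB, so 3 USB sticks suffice.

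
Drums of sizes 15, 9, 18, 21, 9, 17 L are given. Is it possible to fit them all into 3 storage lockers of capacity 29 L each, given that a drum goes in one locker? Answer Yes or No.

No

Total = 89 L; ⌈89/29⌉ = 4.
At least 4 storage lockers are required, but only 3 are allowed.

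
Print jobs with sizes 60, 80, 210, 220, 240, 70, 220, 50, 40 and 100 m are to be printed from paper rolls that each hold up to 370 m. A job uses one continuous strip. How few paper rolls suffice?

Total = 240 + 220 + 220 + 210 + 100 + 80 + 70 + 60 + 50 + 40 = 1290 m.
Lower bound: ⌈1290/370⌉ = 4 paper rolls.
A packing using 4 paper rolls:
  roll 1: 240 + 100 = 340
  roll 2: 220 + 80 + 70 = 370
  roll 3: 220 + 60 + 50 + 40 = 370
  roll 4: 210 = 210
This matches the lower bound, so 4 is optimal.

4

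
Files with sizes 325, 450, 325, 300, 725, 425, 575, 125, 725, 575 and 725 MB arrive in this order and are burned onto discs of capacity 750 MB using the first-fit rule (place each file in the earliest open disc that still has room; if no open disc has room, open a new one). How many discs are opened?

  325 → disc 1 (new)  [load 325/750]
  450 → disc 2 (new)  [load 450/750]
  325 → disc 1  [load 650/750]
  300 → disc 2  [load 750/750]
  725 → disc 3 (new)  [load 725/750]
  425 → disc 4 (new)  [load 425/750]
  575 → disc 5 (new)  [load 575/750]
  125 → disc 4  [load 550/750]
  725 → disc 6 (new)  [load 725/750]
  575 → disc 7 (new)  [load 575/750]
  725 → disc 8 (new)  [load 725/750]
8 discs opened.

8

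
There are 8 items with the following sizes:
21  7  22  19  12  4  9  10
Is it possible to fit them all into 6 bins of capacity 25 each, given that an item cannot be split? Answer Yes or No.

Yes

A valid assignment using 5 bins:
  bin 1: 22 = 22
  bin 2: 21 + 4 = 25
  bin 3: 19 = 19
  bin 4: 12 + 10 = 22
  bin 5: 9 + 7 = 16
That uses only 5 ≤ 6, so 6 bins are enough.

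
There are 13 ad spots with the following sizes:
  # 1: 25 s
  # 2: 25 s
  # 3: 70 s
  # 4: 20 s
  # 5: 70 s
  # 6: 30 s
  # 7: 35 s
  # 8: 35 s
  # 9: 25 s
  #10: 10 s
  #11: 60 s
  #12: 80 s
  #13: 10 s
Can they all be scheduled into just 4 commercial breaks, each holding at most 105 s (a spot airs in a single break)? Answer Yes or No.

No

Total = 495 s; ⌈495/105⌉ = 5.
At least 5 commercial breaks are required, but only 4 are allowed.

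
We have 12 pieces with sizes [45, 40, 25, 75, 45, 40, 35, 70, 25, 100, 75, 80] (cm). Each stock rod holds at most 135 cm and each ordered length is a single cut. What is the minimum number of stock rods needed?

6

Total = 100 + 80 + 75 + 75 + 70 + 45 + 45 + 40 + 40 + 35 + 25 + 25 = 655 cm.
Lower bound: ⌈655/135⌉ = 5 stock rods.
A packing using 6 stock rods:
  stock rod 1: 100 + 35 = 135
  stock rod 2: 80 + 45 = 125
  stock rod 3: 75 + 45 = 120
  stock rod 4: 75 + 40 = 115
  stock rod 5: 70 + 40 + 25 = 135
  stock rod 6: 25 = 25
No arrangement into 5 stock rods stays within capacity, so 6 is optimal.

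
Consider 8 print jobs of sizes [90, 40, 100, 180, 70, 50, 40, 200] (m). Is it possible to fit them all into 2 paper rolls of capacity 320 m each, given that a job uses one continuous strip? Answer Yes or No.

Total = 770 m; ⌈770/320⌉ = 3.
At least 3 paper rolls are required, but only 2 are allowed.

No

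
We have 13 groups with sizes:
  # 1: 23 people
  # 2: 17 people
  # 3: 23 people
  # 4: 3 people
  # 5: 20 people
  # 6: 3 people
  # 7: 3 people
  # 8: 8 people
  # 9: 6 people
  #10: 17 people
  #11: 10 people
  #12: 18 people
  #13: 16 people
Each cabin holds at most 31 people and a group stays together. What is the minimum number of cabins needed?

7

Total = 23 + 23 + 20 + 18 + 17 + 17 + 16 + 10 + 8 + 6 + 3 + 3 + 3 = 167 people.
Lower bound: ⌈167/31⌉ = 6 cabins.
Also, 7 groups each exceed 31/2 people, and no two of those can share a cabin, so at least 7 cabins are needed.
A packing using 7 cabins:
  cabin 1: 23 + 8 = 31
  cabin 2: 23 + 6 = 29
  cabin 3: 20 + 10 = 30
  cabin 4: 18 + 3 + 3 + 3 = 27
  cabin 5: 17 = 17
  cabin 6: 17 = 17
  cabin 7: 16 = 16
This matches the lower bound, so 7 is optimal.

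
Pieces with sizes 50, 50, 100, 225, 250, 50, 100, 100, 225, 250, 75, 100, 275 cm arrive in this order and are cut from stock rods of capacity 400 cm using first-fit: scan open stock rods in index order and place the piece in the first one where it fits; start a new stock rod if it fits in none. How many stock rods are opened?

  50 → stock rod 1 (new)  [load 50/400]
  50 → stock rod 1  [load 100/400]
  100 → stock rod 1  [load 200/400]
  225 → stock rod 2 (new)  [load 225/400]
  250 → stock rod 3 (new)  [load 250/400]
  50 → stock rod 1  [load 250/400]
  100 → stock rod 1  [load 350/400]
  100 → stock rod 2  [load 325/400]
  225 → stock rod 4 (new)  [load 225/400]
  250 → stock rod 5 (new)  [load 250/400]
  75 → stock rod 2  [load 400/400]
  100 → stock rod 3  [load 350/400]
  275 → stock rod 6 (new)  [load 275/400]
6 stock rods opened.

6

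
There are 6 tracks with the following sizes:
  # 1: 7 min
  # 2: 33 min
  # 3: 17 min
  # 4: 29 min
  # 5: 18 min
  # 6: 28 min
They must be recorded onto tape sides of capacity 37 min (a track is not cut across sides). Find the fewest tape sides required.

4

Total = 33 + 29 + 28 + 18 + 17 + 7 = 132 min.
Lower bound: ⌈132/37⌉ = 4 tape sides.
A packing using 4 tape sides:
  side 1: 33 = 33
  side 2: 29 + 7 = 36
  side 3: 28 = 28
  side 4: 18 + 17 = 35
This matches the lower bound, so 4 is optimal.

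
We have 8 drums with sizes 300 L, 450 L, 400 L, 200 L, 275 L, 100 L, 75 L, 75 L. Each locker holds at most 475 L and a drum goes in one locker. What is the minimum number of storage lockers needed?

4

Total = 450 + 400 + 300 + 275 + 200 + 100 + 75 + 75 = 1875 L.
Lower bound: ⌈1875/475⌉ = 4 storage lockers.
A packing using 4 storage lockers:
  locker 1: 450 = 450
  locker 2: 400 + 75 = 475
  locker 3: 300 + 100 + 75 = 475
  locker 4: 275 + 200 = 475
This matches the lower bound, so 4 is optimal.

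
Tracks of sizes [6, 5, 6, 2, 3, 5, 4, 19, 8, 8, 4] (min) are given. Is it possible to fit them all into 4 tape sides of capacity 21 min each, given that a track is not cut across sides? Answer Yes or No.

A valid assignment using 4 tape sides:
  side 1: 19 + 2 = 21
  side 2: 8 + 8 + 5 = 21
  side 3: 6 + 6 + 5 + 4 = 21
  side 4: 4 + 3 = 7
Every load is within 21 min, so 4 tape sides suffice.

Yes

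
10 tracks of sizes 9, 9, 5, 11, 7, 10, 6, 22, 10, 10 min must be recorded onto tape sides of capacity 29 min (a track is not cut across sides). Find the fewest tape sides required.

Total = 22 + 11 + 10 + 10 + 10 + 9 + 9 + 7 + 6 + 5 = 99 min.
Lower bound: ⌈99/29⌉ = 4 tape sides.
A packing using 4 tape sides:
  side 1: 22 + 7 = 29
  side 2: 11 + 10 + 6 = 27
  side 3: 10 + 10 + 9 = 29
  side 4: 9 + 5 = 14
This matches the lower bound, so 4 is optimal.

4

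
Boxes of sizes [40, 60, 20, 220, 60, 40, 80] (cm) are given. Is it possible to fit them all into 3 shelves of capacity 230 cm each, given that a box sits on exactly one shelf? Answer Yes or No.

A valid assignment using 3 shelves:
  shelf 1: 220 = 220
  shelf 2: 80 + 60 + 60 + 20 = 220
  shelf 3: 40 + 40 = 80
Every load is within 230 cm, so 3 shelves suffice.

Yes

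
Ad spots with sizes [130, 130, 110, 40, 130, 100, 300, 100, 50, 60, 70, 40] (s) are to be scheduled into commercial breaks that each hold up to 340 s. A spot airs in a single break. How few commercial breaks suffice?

Total = 300 + 130 + 130 + 130 + 110 + 100 + 100 + 70 + 60 + 50 + 40 + 40 = 1260 s.
Lower bound: ⌈1260/340⌉ = 4 commercial breaks.
A packing using 4 commercial breaks:
  break 1: 300 + 40 = 340
  break 2: 130 + 130 + 70 = 330
  break 3: 130 + 110 + 100 = 340
  break 4: 100 + 60 + 50 + 40 = 250
This matches the lower bound, so 4 is optimal.

4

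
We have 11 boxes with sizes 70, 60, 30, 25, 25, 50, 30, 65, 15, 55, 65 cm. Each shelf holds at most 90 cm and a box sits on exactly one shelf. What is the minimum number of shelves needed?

6

Total = 70 + 65 + 65 + 60 + 55 + 50 + 30 + 30 + 25 + 25 + 15 = 490 cm.
Lower bound: ⌈490/90⌉ = 6 shelves.
A packing using 6 shelves:
  shelf 1: 70 + 15 = 85
  shelf 2: 65 + 25 = 90
  shelf 3: 65 + 25 = 90
  shelf 4: 60 + 30 = 90
  shelf 5: 55 + 30 = 85
  shelf 6: 50 = 50
This matches the lower bound, so 6 is optimal.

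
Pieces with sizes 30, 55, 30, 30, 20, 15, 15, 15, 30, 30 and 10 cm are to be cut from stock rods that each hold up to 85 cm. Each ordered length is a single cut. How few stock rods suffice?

4

Total = 55 + 30 + 30 + 30 + 30 + 30 + 20 + 15 + 15 + 15 + 10 = 280 cm.
Lower bound: ⌈280/85⌉ = 4 stock rods.
A packing using 4 stock rods:
  stock rod 1: 55 + 30 = 85
  stock rod 2: 30 + 30 + 20 = 80
  stock rod 3: 30 + 30 + 15 + 10 = 85
  stock rod 4: 15 + 15 = 30
This matches the lower bound, so 4 is optimal.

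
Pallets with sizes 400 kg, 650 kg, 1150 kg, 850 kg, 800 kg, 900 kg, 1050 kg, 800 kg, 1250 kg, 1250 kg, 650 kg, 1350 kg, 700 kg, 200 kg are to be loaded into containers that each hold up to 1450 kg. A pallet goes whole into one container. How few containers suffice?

10

Total = 1350 + 1250 + 1250 + 1150 + 1050 + 900 + 850 + 800 + 800 + 700 + 650 + 650 + 400 + 200 = 12000 kg.
Lower bound: ⌈12000/1450⌉ = 9 containers.
A packing using 10 containers:
  container 1: 1350 = 1350
  container 2: 1250 + 200 = 1450
  container 3: 1250 = 1250
  container 4: 1150 = 1150
  container 5: 1050 + 400 = 1450
  container 6: 900 = 900
  container 7: 850 = 850
  container 8: 800 + 650 = 1450
  container 9: 800 + 650 = 1450
  container 10: 700 = 700
No arrangement into 9 containers stays within capacity, so 10 is optimal.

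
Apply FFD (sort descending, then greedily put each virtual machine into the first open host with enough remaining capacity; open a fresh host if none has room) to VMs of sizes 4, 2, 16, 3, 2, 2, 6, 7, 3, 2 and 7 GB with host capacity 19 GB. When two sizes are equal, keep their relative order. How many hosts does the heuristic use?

Sorted descending: 16, 7, 7, 6, 4, 3, 3, 2, 2, 2, 2.
  16 → host 1 (new)  [load 16/19]
  7 → host 2 (new)  [load 7/19]
  7 → host 2  [load 14/19]
  6 → host 3 (new)  [load 6/19]
  4 → host 2  [load 18/19]
  3 → host 1  [load 19/19]
  3 → host 3  [load 9/19]
  2 → host 3  [load 11/19]
  2 → host 3  [load 13/19]
  2 → host 3  [load 15/19]
  2 → host 3  [load 17/19]
3 hosts opened.

3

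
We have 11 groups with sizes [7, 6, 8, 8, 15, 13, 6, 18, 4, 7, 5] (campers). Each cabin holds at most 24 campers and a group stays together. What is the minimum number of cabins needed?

Total = 18 + 15 + 13 + 8 + 8 + 7 + 7 + 6 + 6 + 5 + 4 = 97 campers.
Lower bound: ⌈97/24⌉ = 5 cabins.
A packing using 5 cabins:
  cabin 1: 18 + 6 = 24
  cabin 2: 15 + 8 = 23
  cabin 3: 13 + 8 = 21
  cabin 4: 7 + 7 + 6 + 4 = 24
  cabin 5: 5 = 5
This matches the lower bound, so 5 is optimal.

5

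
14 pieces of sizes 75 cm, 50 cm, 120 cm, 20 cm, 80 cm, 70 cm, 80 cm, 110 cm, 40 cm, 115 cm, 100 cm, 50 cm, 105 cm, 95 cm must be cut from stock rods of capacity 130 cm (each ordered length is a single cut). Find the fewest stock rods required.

10

Total = 120 + 115 + 110 + 105 + 100 + 95 + 80 + 80 + 75 + 70 + 50 + 50 + 40 + 20 = 1110 cm.
Lower bound: ⌈1110/130⌉ = 9 stock rods.
Also, 10 pieces each exceed 65 cm, and no two of those can share a stock rod, so at least 10 stock rods are needed.
A packing using 10 stock rods:
  stock rod 1: 120 = 120
  stock rod 2: 115 = 115
  stock rod 3: 110 + 20 = 130
  stock rod 4: 105 = 105
  stock rod 5: 100 = 100
  stock rod 6: 95 = 95
  stock rod 7: 80 + 50 = 130
  stock rod 8: 80 + 50 = 130
  stock rod 9: 75 + 40 = 115
  stock rod 10: 70 = 70
This matches the lower bound, so 10 is optimal.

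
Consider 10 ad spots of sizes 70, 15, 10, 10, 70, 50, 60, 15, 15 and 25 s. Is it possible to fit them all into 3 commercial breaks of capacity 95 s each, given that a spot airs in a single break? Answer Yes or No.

Total = 340 s; ⌈340/95⌉ = 4.
At least 4 commercial breaks are required, but only 3 are allowed.

No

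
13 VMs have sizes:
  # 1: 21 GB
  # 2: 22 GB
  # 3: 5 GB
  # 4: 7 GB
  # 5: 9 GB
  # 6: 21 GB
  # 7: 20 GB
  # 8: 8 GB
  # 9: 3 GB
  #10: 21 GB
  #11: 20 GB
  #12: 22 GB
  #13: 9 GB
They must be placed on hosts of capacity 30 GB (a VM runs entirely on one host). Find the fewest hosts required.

Total = 22 + 22 + 21 + 21 + 21 + 20 + 20 + 9 + 9 + 8 + 7 + 5 + 3 = 188 GB.
Lower bound: ⌈188/30⌉ = 7 hosts.
A packing using 7 hosts:
  host 1: 22 + 8 = 30
  host 2: 22 + 7 = 29
  host 3: 21 + 9 = 30
  host 4: 21 + 9 = 30
  host 5: 21 + 5 + 3 = 29
  host 6: 20 = 20
  host 7: 20 = 20
This matches the lower bound, so 7 is optimal.

7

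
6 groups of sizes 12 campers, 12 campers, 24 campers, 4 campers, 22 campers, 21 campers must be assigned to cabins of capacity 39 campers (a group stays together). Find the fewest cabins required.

3

Total = 24 + 22 + 21 + 12 + 12 + 4 = 95 campers.
Lower bound: ⌈95/39⌉ = 3 cabins.
A packing using 3 cabins:
  cabin 1: 24 + 12 = 36
  cabin 2: 22 + 12 + 4 = 38
  cabin 3: 21 = 21
This matches the lower bound, so 3 is optimal.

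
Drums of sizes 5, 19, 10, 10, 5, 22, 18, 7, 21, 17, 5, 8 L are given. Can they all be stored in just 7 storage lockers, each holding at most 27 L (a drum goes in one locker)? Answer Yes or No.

Yes

A valid assignment using 6 storage lockers:
  locker 1: 22 + 5 = 27
  locker 2: 21 + 5 = 26
  locker 3: 19 + 8 = 27
  locker 4: 18 + 7 = 25
  locker 5: 17 + 10 = 27
  locker 6: 10 + 5 = 15
That uses only 6 ≤ 7, so 7 storage lockers are enough.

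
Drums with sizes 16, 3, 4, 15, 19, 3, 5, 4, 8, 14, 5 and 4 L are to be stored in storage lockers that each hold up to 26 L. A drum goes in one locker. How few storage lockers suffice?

4

Total = 19 + 16 + 15 + 14 + 8 + 5 + 5 + 4 + 4 + 4 + 3 + 3 = 100 L.
Lower bound: ⌈100/26⌉ = 4 storage lockers.
A packing using 4 storage lockers:
  locker 1: 19 + 5 = 24
  locker 2: 16 + 8 = 24
  locker 3: 15 + 5 + 3 + 3 = 26
  locker 4: 14 + 4 + 4 + 4 = 26
This matches the lower bound, so 4 is optimal.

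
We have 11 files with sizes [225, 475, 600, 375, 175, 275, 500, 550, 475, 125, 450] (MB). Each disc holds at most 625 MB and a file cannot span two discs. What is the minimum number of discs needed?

8

Total = 600 + 550 + 500 + 475 + 475 + 450 + 375 + 275 + 225 + 175 + 125 = 4225 MB.
Lower bound: ⌈4225/625⌉ = 7 discs.
A packing using 8 discs:
  disc 1: 600 = 600
  disc 2: 550 = 550
  disc 3: 500 + 125 = 625
  disc 4: 475 = 475
  disc 5: 475 = 475
  disc 6: 450 + 175 = 625
  disc 7: 375 + 225 = 600
  disc 8: 275 = 275
No arrangement into 7 discs stays within capacity, so 8 is optimal.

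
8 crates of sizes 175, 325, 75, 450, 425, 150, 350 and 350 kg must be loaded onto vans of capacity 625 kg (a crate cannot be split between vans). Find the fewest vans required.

5

Total = 450 + 425 + 350 + 350 + 325 + 175 + 150 + 75 = 2300 kg.
Lower bound: ⌈2300/625⌉ = 4 vans.
Also, 5 crates each exceed 625/2 kg, and no two of those can share a van, so at least 5 vans are needed.
A packing using 5 vans:
  van 1: 450 + 175 = 625
  van 2: 425 + 150 = 575
  van 3: 350 + 75 = 425
  van 4: 350 = 350
  van 5: 325 = 325
This matches the lower bound, so 5 is optimal.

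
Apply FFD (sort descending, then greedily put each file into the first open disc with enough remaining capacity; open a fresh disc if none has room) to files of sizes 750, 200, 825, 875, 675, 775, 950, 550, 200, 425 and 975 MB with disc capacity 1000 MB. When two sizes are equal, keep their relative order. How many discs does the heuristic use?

8

Sorted descending: 975, 950, 875, 825, 775, 750, 675, 550, 425, 200, 200.
  975 → disc 1 (new)  [load 975/1000]
  950 → disc 2 (new)  [load 950/1000]
  875 → disc 3 (new)  [load 875/1000]
  825 → disc 4 (new)  [load 825/1000]
  775 → disc 5 (new)  [load 775/1000]
  750 → disc 6 (new)  [load 750/1000]
  675 → disc 7 (new)  [load 675/1000]
  550 → disc 8 (new)  [load 550/1000]
  425 → disc 8  [load 975/1000]
  200 → disc 5  [load 975/1000]
  200 → disc 6  [load 950/1000]
8 discs opened.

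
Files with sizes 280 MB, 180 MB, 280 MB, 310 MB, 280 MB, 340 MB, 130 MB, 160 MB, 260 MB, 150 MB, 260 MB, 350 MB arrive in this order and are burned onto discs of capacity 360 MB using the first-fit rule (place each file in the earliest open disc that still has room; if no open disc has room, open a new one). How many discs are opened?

  280 → disc 1 (new)  [load 280/360]
  180 → disc 2 (new)  [load 180/360]
  280 → disc 3 (new)  [load 280/360]
  310 → disc 4 (new)  [load 310/360]
  280 → disc 5 (new)  [load 280/360]
  340 → disc 6 (new)  [load 340/360]
  130 → disc 2  [load 310/360]
  160 → disc 7 (new)  [load 160/360]
  260 → disc 8 (new)  [load 260/360]
  150 → disc 7  [load 310/360]
  260 → disc 9 (new)  [load 260/360]
  350 → disc 10 (new)  [load 350/360]
10 discs opened.

10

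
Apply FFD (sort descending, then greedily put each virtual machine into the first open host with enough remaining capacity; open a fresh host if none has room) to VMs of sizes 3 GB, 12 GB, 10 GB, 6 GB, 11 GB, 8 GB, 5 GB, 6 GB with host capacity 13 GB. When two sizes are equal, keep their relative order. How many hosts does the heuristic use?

5

Sorted descending: 12, 11, 10, 8, 6, 6, 5, 3.
  12 → host 1 (new)  [load 12/13]
  11 → host 2 (new)  [load 11/13]
  10 → host 3 (new)  [load 10/13]
  8 → host 4 (new)  [load 8/13]
  6 → host 5 (new)  [load 6/13]
  6 → host 5  [load 12/13]
  5 → host 4  [load 13/13]
  3 → host 3  [load 13/13]
5 hosts opened.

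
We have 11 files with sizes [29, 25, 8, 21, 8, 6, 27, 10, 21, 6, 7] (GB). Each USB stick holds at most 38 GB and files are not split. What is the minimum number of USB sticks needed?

5

Total = 29 + 27 + 25 + 21 + 21 + 10 + 8 + 8 + 7 + 6 + 6 = 168 GB.
Lower bound: ⌈168/38⌉ = 5 USB sticks.
A packing using 5 USB sticks:
  USB stick 1: 29 + 8 = 37
  USB stick 2: 27 + 10 = 37
  USB stick 3: 25 + 8 = 33
  USB stick 4: 21 + 7 + 6 = 34
  USB stick 5: 21 + 6 = 27
This matches the lower bound, so 5 is optimal.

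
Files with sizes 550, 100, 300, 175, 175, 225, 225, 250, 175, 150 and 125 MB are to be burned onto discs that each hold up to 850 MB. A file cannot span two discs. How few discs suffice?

Total = 550 + 300 + 250 + 225 + 225 + 175 + 175 + 175 + 150 + 125 + 100 = 2450 MB.
Lower bound: ⌈2450/850⌉ = 3 discs.
A packing using 3 discs:
  disc 1: 550 + 300 = 850
  disc 2: 250 + 225 + 225 + 150 = 850
  disc 3: 175 + 175 + 175 + 125 + 100 = 750
This matches the lower bound, so 3 is optimal.

3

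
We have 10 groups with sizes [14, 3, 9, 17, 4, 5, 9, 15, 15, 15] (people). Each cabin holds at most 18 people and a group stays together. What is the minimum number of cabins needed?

Total = 17 + 15 + 15 + 15 + 14 + 9 + 9 + 5 + 4 + 3 = 106 people.
Lower bound: ⌈106/18⌉ = 6 cabins.
A packing using 7 cabins:
  cabin 1: 17 = 17
  cabin 2: 15 + 3 = 18
  cabin 3: 15 = 15
  cabin 4: 15 = 15
  cabin 5: 14 + 4 = 18
  cabin 6: 9 + 9 = 18
  cabin 7: 5 = 5
No arrangement into 6 cabins stays within capacity, so 7 is optimal.

7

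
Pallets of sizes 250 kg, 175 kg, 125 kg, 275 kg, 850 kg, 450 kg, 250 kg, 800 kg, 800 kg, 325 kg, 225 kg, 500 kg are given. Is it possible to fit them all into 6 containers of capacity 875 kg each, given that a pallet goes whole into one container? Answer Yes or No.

A valid assignment using 6 containers:
  container 1: 850 = 850
  container 2: 800 = 800
  container 3: 800 = 800
  container 4: 500 + 325 = 825
  container 5: 450 + 250 + 175 = 875
  container 6: 275 + 250 + 225 + 125 = 875
Every load is within 875 kg, so 6 containers suffice.

Yes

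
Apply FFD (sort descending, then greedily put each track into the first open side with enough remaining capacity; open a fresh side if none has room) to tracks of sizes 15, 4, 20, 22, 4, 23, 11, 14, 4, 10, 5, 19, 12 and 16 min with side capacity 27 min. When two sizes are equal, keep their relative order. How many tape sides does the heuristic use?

Sorted descending: 23, 22, 20, 19, 16, 15, 14, 12, 11, 10, 5, 4, 4, 4.
  23 → side 1 (new)  [load 23/27]
  22 → side 2 (new)  [load 22/27]
  20 → side 3 (new)  [load 20/27]
  19 → side 4 (new)  [load 19/27]
  16 → side 5 (new)  [load 16/27]
  15 → side 6 (new)  [load 15/27]
  14 → side 7 (new)  [load 14/27]
  12 → side 6  [load 27/27]
  11 → side 5  [load 27/27]
  10 → side 7  [load 24/27]
  5 → side 2  [load 27/27]
  4 → side 1  [load 27/27]
  4 → side 3  [load 24/27]
  4 → side 4  [load 23/27]
7 tape sides opened.

7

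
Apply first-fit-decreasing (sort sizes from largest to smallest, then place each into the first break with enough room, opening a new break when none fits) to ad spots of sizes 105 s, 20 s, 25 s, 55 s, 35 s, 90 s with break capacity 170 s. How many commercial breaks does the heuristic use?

Sorted descending: 105, 90, 55, 35, 25, 20.
  105 → break 1 (new)  [load 105/170]
  90 → break 2 (new)  [load 90/170]
  55 → break 1  [load 160/170]
  35 → break 2  [load 125/170]
  25 → break 2  [load 150/170]
  20 → break 2  [load 170/170]
2 commercial breaks opened.

2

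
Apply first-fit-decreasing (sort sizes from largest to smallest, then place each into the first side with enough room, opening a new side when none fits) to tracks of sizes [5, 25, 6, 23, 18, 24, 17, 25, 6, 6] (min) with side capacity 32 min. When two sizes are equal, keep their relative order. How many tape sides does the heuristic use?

Sorted descending: 25, 25, 24, 23, 18, 17, 6, 6, 6, 5.
  25 → side 1 (new)  [load 25/32]
  25 → side 2 (new)  [load 25/32]
  24 → side 3 (new)  [load 24/32]
  23 → side 4 (new)  [load 23/32]
  18 → side 5 (new)  [load 18/32]
  17 → side 6 (new)  [load 17/32]
  6 → side 1  [load 31/32]
  6 → side 2  [load 31/32]
  6 → side 3  [load 30/32]
  5 → side 4  [load 28/32]
6 tape sides opened.

6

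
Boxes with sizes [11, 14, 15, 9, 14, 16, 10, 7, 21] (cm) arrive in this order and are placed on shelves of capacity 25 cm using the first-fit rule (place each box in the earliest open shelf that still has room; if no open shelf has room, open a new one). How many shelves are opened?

5

  11 → shelf 1 (new)  [load 11/25]
  14 → shelf 1  [load 25/25]
  15 → shelf 2 (new)  [load 15/25]
  9 → shelf 2  [load 24/25]
  14 → shelf 3 (new)  [load 14/25]
  16 → shelf 4 (new)  [load 16/25]
  10 → shelf 3  [load 24/25]
  7 → shelf 4  [load 23/25]
  21 → shelf 5 (new)  [load 21/25]
5 shelves opened.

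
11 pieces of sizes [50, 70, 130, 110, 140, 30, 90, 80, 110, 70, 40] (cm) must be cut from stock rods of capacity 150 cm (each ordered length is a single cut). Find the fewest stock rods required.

Total = 140 + 130 + 110 + 110 + 90 + 80 + 70 + 70 + 50 + 40 + 30 = 920 cm.
Lower bound: ⌈920/150⌉ = 7 stock rods.
A packing using 7 stock rods:
  stock rod 1: 140 = 140
  stock rod 2: 130 = 130
  stock rod 3: 110 + 40 = 150
  stock rod 4: 110 + 30 = 140
  stock rod 5: 90 + 50 = 140
  stock rod 6: 80 + 70 = 150
  stock rod 7: 70 = 70
This matches the lower bound, so 7 is optimal.

7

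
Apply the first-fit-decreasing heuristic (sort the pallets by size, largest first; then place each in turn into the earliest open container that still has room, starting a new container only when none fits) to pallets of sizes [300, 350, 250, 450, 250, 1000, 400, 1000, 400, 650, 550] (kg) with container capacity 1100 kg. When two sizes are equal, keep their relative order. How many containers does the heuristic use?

6

Sorted descending: 1000, 1000, 650, 550, 450, 400, 400, 350, 300, 250, 250.
  1000 → container 1 (new)  [load 1000/1100]
  1000 → container 2 (new)  [load 1000/1100]
  650 → container 3 (new)  [load 650/1100]
  550 → container 4 (new)  [load 550/1100]
  450 → container 3  [load 1100/1100]
  400 → container 4  [load 950/1100]
  400 → container 5 (new)  [load 400/1100]
  350 → container 5  [load 750/1100]
  300 → container 5  [load 1050/1100]
  250 → container 6 (new)  [load 250/1100]
  250 → container 6  [load 500/1100]
6 containers opened.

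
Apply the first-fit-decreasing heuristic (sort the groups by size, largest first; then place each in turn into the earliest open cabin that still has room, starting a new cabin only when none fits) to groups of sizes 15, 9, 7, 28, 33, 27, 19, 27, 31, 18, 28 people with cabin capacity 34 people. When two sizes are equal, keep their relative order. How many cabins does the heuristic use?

Sorted descending: 33, 31, 28, 28, 27, 27, 19, 18, 15, 9, 7.
  33 → cabin 1 (new)  [load 33/34]
  31 → cabin 2 (new)  [load 31/34]
  28 → cabin 3 (new)  [load 28/34]
  28 → cabin 4 (new)  [load 28/34]
  27 → cabin 5 (new)  [load 27/34]
  27 → cabin 6 (new)  [load 27/34]
  19 → cabin 7 (new)  [load 19/34]
  18 → cabin 8 (new)  [load 18/34]
  15 → cabin 7  [load 34/34]
  9 → cabin 8  [load 27/34]
  7 → cabin 5  [load 34/34]
8 cabins opened.

8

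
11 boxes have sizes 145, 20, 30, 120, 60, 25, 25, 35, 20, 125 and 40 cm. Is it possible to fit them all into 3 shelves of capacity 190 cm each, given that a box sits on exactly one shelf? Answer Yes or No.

Total = 645 cm; ⌈645/190⌉ = 4.
At least 4 shelves are required, but only 3 are allowed.

No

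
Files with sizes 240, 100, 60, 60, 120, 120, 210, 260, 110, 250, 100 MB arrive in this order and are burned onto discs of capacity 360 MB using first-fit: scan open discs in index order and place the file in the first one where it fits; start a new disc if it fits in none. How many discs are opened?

  240 → disc 1 (new)  [load 240/360]
  100 → disc 1  [load 340/360]
  60 → disc 2 (new)  [load 60/360]
  60 → disc 2  [load 120/360]
  120 → disc 2  [load 240/360]
  120 → disc 2  [load 360/360]
  210 → disc 3 (new)  [load 210/360]
  260 → disc 4 (new)  [load 260/360]
  110 → disc 3  [load 320/360]
  250 → disc 5 (new)  [load 250/360]
  100 → disc 4  [load 360/360]
5 discs opened.

5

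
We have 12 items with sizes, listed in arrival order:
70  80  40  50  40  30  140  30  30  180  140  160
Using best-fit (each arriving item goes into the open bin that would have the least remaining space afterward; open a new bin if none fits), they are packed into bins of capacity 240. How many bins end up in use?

5

  70 → bin 1 (new)  [load 70/240]
  80 → bin 1  [load 150/240]
  40 → bin 1  [load 190/240]
  50 → bin 1  [load 240/240]
  40 → bin 2 (new)  [load 40/240]
  30 → bin 2  [load 70/240]
  140 → bin 2  [load 210/240]
  30 → bin 2  [load 240/240]
  30 → bin 3 (new)  [load 30/240]
  180 → bin 3  [load 210/240]
  140 → bin 4 (new)  [load 140/240]
  160 → bin 5 (new)  [load 160/240]
5 bins opened.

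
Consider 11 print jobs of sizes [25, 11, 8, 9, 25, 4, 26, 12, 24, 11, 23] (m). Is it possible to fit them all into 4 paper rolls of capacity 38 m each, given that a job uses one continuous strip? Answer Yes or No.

No

Total = 178 m; ⌈178/38⌉ = 5.
At least 5 paper rolls are required, but only 4 are allowed.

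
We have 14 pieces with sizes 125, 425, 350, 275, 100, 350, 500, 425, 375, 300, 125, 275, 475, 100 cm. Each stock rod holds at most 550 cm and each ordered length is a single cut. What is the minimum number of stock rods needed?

Total = 500 + 475 + 425 + 425 + 375 + 350 + 350 + 300 + 275 + 275 + 125 + 125 + 100 + 100 = 4200 cm.
Lower bound: ⌈4200/550⌉ = 8 stock rods.
A packing using 9 stock rods:
  stock rod 1: 500 = 500
  stock rod 2: 475 = 475
  stock rod 3: 425 + 125 = 550
  stock rod 4: 425 + 125 = 550
  stock rod 5: 375 + 100 = 475
  stock rod 6: 350 + 100 = 450
  stock rod 7: 350 = 350
  stock rod 8: 300 = 300
  stock rod 9: 275 + 275 = 550
No arrangement into 8 stock rods stays within capacity, so 9 is optimal.

9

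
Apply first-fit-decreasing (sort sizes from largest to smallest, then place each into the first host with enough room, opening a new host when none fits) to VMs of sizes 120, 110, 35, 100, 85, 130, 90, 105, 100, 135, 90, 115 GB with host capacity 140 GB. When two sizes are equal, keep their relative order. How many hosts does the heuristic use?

11

Sorted descending: 135, 130, 120, 115, 110, 105, 100, 100, 90, 90, 85, 35.
  135 → host 1 (new)  [load 135/140]
  130 → host 2 (new)  [load 130/140]
  120 → host 3 (new)  [load 120/140]
  115 → host 4 (new)  [load 115/140]
  110 → host 5 (new)  [load 110/140]
  105 → host 6 (new)  [load 105/140]
  100 → host 7 (new)  [load 100/140]
  100 → host 8 (new)  [load 100/140]
  90 → host 9 (new)  [load 90/140]
  90 → host 10 (new)  [load 90/140]
  85 → host 11 (new)  [load 85/140]
  35 → host 6  [load 140/140]
11 hosts opened.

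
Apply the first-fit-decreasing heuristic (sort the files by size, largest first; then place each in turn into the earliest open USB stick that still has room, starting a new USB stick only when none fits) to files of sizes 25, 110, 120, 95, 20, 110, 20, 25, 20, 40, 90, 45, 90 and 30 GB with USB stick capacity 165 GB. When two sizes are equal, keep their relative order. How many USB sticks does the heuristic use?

Sorted descending: 120, 110, 110, 95, 90, 90, 45, 40, 30, 25, 25, 20, 20, 20.
  120 → USB stick 1 (new)  [load 120/165]
  110 → USB stick 2 (new)  [load 110/165]
  110 → USB stick 3 (new)  [load 110/165]
  95 → USB stick 4 (new)  [load 95/165]
  90 → USB stick 5 (new)  [load 90/165]
  90 → USB stick 6 (new)  [load 90/165]
  45 → USB stick 1  [load 165/165]
  40 → USB stick 2  [load 150/165]
  30 → USB stick 3  [load 140/165]
  25 → USB stick 3  [load 165/165]
  25 → USB stick 4  [load 120/165]
  20 → USB stick 4  [load 140/165]
  20 → USB stick 4  [load 160/165]
  20 → USB stick 5  [load 110/165]
6 USB sticks opened.

6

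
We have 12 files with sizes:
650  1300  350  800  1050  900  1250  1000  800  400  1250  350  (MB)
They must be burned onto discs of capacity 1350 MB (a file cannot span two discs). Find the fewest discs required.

Total = 1300 + 1250 + 1250 + 1050 + 1000 + 900 + 800 + 800 + 650 + 400 + 350 + 350 = 10100 MB.
Lower bound: ⌈10100/1350⌉ = 8 discs.
A packing using 9 discs:
  disc 1: 1300 = 1300
  disc 2: 1250 = 1250
  disc 3: 1250 = 1250
  disc 4: 1050 = 1050
  disc 5: 1000 + 350 = 1350
  disc 6: 900 + 400 = 1300
  disc 7: 800 + 350 = 1150
  disc 8: 800 = 800
  disc 9: 650 = 650
No arrangement into 8 discs stays within capacity, so 9 is optimal.

9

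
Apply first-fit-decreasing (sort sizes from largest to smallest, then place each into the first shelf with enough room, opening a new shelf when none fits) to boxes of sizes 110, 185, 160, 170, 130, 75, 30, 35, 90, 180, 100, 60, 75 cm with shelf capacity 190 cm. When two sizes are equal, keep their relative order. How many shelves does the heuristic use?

8

Sorted descending: 185, 180, 170, 160, 130, 110, 100, 90, 75, 75, 60, 35, 30.
  185 → shelf 1 (new)  [load 185/190]
  180 → shelf 2 (new)  [load 180/190]
  170 → shelf 3 (new)  [load 170/190]
  160 → shelf 4 (new)  [load 160/190]
  130 → shelf 5 (new)  [load 130/190]
  110 → shelf 6 (new)  [load 110/190]
  100 → shelf 7 (new)  [load 100/190]
  90 → shelf 7  [load 190/190]
  75 → shelf 6  [load 185/190]
  75 → shelf 8 (new)  [load 75/190]
  60 → shelf 5  [load 190/190]
  35 → shelf 8  [load 110/190]
  30 → shelf 4  [load 190/190]
8 shelves opened.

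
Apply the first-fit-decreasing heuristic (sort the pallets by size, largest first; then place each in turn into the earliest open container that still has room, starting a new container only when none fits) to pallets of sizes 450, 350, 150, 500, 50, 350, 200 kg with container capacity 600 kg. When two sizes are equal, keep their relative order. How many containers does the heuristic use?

4

Sorted descending: 500, 450, 350, 350, 200, 150, 50.
  500 → container 1 (new)  [load 500/600]
  450 → container 2 (new)  [load 450/600]
  350 → container 3 (new)  [load 350/600]
  350 → container 4 (new)  [load 350/600]
  200 → container 3  [load 550/600]
  150 → container 2  [load 600/600]
  50 → container 1  [load 550/600]
4 containers opened.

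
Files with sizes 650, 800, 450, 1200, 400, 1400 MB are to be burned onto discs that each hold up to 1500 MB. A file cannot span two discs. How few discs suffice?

Total = 1400 + 1200 + 800 + 650 + 450 + 400 = 4900 MB.
Lower bound: ⌈4900/1500⌉ = 4 discs.
A packing using 4 discs:
  disc 1: 1400 = 1400
  disc 2: 1200 = 1200
  disc 3: 800 + 650 = 1450
  disc 4: 450 + 400 = 850
This matches the lower bound, so 4 is optimal.

4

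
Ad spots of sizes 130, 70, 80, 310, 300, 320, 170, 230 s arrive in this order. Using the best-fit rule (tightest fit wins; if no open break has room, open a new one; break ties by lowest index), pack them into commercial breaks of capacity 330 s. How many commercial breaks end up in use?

  130 → break 1 (new)  [load 130/330]
  70 → break 1  [load 200/330]
  80 → break 1  [load 280/330]
  310 → break 2 (new)  [load 310/330]
  300 → break 3 (new)  [load 300/330]
  320 → break 4 (new)  [load 320/330]
  170 → break 5 (new)  [load 170/330]
  230 → break 6 (new)  [load 230/330]
6 commercial breaks opened.

6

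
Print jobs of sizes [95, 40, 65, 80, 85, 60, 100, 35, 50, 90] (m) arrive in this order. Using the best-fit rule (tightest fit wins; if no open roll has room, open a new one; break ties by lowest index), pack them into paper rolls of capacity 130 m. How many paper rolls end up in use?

  95 → roll 1 (new)  [load 95/130]
  40 → roll 2 (new)  [load 40/130]
  65 → roll 2  [load 105/130]
  80 → roll 3 (new)  [load 80/130]
  85 → roll 4 (new)  [load 85/130]
  60 → roll 5 (new)  [load 60/130]
  100 → roll 6 (new)  [load 100/130]
  35 → roll 1  [load 130/130]
  50 → roll 3  [load 130/130]
  90 → roll 7 (new)  [load 90/130]
7 paper rolls opened.

7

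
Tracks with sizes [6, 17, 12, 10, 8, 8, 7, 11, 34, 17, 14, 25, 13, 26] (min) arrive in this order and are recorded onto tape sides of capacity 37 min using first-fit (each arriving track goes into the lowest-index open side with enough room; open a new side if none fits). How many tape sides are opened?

  6 → side 1 (new)  [load 6/37]
  17 → side 1  [load 23/37]
  12 → side 1  [load 35/37]
  10 → side 2 (new)  [load 10/37]
  8 → side 2  [load 18/37]
  8 → side 2  [load 26/37]
  7 → side 2  [load 33/37]
  11 → side 3 (new)  [load 11/37]
  34 → side 4 (new)  [load 34/37]
  17 → side 3  [load 28/37]
  14 → side 5 (new)  [load 14/37]
  25 → side 6 (new)  [load 25/37]
  13 → side 5  [load 27/37]
  26 → side 7 (new)  [load 26/37]
7 tape sides opened.

7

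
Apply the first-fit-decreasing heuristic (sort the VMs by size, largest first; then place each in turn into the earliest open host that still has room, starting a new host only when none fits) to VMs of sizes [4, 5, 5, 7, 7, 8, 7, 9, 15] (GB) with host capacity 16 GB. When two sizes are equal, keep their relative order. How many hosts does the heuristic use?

5

Sorted descending: 15, 9, 8, 7, 7, 7, 5, 5, 4.
  15 → host 1 (new)  [load 15/16]
  9 → host 2 (new)  [load 9/16]
  8 → host 3 (new)  [load 8/16]
  7 → host 2  [load 16/16]
  7 → host 3  [load 15/16]
  7 → host 4 (new)  [load 7/16]
  5 → host 4  [load 12/16]
  5 → host 5 (new)  [load 5/16]
  4 → host 4  [load 16/16]
5 hosts opened.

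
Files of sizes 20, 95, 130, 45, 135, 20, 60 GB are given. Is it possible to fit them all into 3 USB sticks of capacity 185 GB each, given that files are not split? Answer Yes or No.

A valid assignment using 3 USB sticks:
  USB stick 1: 135 + 45 = 180
  USB stick 2: 130 + 20 + 20 = 170
  USB stick 3: 95 + 60 = 155
Every load is within 185 GB, so 3 USB sticks suffice.

Yes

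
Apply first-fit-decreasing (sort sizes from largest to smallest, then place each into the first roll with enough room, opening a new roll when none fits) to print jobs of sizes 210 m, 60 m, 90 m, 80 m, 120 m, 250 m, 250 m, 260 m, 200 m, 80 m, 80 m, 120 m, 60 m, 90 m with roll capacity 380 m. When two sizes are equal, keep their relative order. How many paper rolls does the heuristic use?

Sorted descending: 260, 250, 250, 210, 200, 120, 120, 90, 90, 80, 80, 80, 60, 60.
  260 → roll 1 (new)  [load 260/380]
  250 → roll 2 (new)  [load 250/380]
  250 → roll 3 (new)  [load 250/380]
  210 → roll 4 (new)  [load 210/380]
  200 → roll 5 (new)  [load 200/380]
  120 → roll 1  [load 380/380]
  120 → roll 2  [load 370/380]
  90 → roll 3  [load 340/380]
  90 → roll 4  [load 300/380]
  80 → roll 4  [load 380/380]
  80 → roll 5  [load 280/380]
  80 → roll 5  [load 360/380]
  60 → roll 6 (new)  [load 60/380]
  60 → roll 6  [load 120/380]
6 paper rolls opened.

6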